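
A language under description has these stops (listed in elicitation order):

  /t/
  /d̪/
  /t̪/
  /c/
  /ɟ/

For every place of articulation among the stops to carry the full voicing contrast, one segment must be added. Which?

dental: voiceless /t̪/, voiced /d̪/.
alveolar: voiceless /t/, voiced —.
palatal: voiceless /c/, voiced /ɟ/.
The alveolar row has no voiced member, so the gap is the voiced alveolar stop /d/.

/d/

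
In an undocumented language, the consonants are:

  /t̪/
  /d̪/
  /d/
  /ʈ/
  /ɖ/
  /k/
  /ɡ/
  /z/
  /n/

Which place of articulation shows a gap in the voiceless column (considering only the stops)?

alveolar

dental: voiceless /t̪/, voiced /d̪/.
alveolar: voiceless —, voiced /d/.
retroflex: voiceless /ʈ/, voiced /ɖ/.
velar: voiceless /k/, voiced /ɡ/.
Every place of articulation has a voiceless member except alveolar, where /t/ would be expected.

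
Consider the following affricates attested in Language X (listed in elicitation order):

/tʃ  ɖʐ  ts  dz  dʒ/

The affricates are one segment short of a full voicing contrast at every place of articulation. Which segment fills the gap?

/ʈʂ/

place of articulation  voiceless  voiced  
alveolar          ts        dz      
postalveolar      tʃ        dʒ      
retroflex         —         ɖʐ      
The retroflex row has no voiceless member, so the gap is the voiceless retroflex affricate /ʈʂ/.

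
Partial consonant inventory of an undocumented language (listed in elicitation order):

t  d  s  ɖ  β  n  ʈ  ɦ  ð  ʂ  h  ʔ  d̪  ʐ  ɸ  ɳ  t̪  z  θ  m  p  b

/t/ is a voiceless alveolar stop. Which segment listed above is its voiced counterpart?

The voiced counterpart is a voiced alveolar stop — in this inventory, /d/.

/d/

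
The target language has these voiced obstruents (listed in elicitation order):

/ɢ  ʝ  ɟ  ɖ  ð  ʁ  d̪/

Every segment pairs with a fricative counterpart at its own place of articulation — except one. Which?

/ɖ/

Dental: /d̪/ ~ /ð/
Palatal: /ɟ/ ~ /ʝ/
Uvular: /ɢ/ ~ /ʁ/
Retroflex: only /ɖ/ (stop); no fricative partner.
So /ɖ/ is the unpaired segment.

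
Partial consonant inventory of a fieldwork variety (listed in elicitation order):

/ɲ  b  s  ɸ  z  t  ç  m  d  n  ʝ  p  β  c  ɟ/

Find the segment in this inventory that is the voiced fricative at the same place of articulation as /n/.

/z/

/n/ is an alveolar nasal.
The voiced fricative at the same place is a voiced alveolar fricative — in this inventory, /z/.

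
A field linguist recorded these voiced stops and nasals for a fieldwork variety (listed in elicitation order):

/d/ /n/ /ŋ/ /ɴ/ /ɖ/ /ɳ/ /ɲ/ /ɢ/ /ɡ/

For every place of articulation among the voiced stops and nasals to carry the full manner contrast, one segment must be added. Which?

/ɟ/

alveolar: oral stop /d/, nasal /n/.
retroflex: oral stop /ɖ/, nasal /ɳ/.
palatal: oral stop —, nasal /ɲ/.
velar: oral stop /ɡ/, nasal /ŋ/.
uvular: oral stop /ɢ/, nasal /ɴ/.
The palatal row has no oral stop member, so the gap is the palatal oral stop /ɟ/.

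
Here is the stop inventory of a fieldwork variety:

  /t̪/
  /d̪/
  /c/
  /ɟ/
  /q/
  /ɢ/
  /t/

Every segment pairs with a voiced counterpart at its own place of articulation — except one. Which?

/t/

Dental: /t̪/ ~ /d̪/
Palatal: /c/ ~ /ɟ/
Uvular: /q/ ~ /ɢ/
Alveolar: only /t/ (voiceless); no voiced partner.
So /t/ is the unpaired segment.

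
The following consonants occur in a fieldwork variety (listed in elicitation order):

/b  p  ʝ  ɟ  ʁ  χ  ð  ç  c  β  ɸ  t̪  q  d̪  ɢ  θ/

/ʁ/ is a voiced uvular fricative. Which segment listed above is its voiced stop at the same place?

/ɢ/

The voiced stop at the same place is a voiced uvular stop — in this inventory, /ɢ/.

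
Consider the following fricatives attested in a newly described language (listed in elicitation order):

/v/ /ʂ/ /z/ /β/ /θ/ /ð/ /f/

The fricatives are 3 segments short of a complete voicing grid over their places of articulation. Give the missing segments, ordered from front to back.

/ɸ/, /s/, /ʐ/

place of articulation  voiceless  voiced  
bilabial          —         β       
labiodental       f         v       
dental            θ         ð       
alveolar          —         z       
retroflex         ʂ         —       
Gaps, from front to back: bilabial lacks voiceless (/ɸ/); alveolar lacks voiceless (/s/); retroflex lacks voiced (/ʐ/).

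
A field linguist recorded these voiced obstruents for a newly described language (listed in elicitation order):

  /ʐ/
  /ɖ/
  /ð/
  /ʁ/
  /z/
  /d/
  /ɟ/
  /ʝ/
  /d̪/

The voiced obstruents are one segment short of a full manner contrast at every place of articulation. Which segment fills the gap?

/ɢ/

Stop: /d̪/ (dental), /d/ (alveolar), /ɖ/ (retroflex), /ɟ/ (palatal).
Fricative: /ð/ (dental), /z/ (alveolar), /ʐ/ (retroflex), /ʝ/ (palatal), /ʁ/ (uvular).
The uvular row has no stop member, so the gap is the uvular stop /ɢ/.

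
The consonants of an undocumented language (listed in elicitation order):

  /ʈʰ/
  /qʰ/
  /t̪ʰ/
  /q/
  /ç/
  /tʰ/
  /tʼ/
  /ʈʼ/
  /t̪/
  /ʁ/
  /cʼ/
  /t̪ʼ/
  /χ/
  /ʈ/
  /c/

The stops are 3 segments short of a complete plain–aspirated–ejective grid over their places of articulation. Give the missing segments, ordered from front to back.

place of articulation  plain     aspirated  ejective
dental            t̪        t̪ʰ       t̪ʼ     
alveolar          —         tʰ        tʼ      
retroflex         ʈ         ʈʰ        ʈʼ      
palatal           c         —         cʼ      
uvular            q         qʰ        —       
Gaps, from front to back: alveolar lacks plain (/t/); palatal lacks aspirated (/cʰ/); uvular lacks ejective (/qʼ/).

/t/, /cʰ/, /qʼ/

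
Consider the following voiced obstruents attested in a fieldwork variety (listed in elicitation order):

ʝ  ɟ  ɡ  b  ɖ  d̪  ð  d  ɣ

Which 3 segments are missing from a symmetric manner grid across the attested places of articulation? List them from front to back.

bilabial: stop /b/, fricative —.
dental: stop /d̪/, fricative /ð/.
alveolar: stop /d/, fricative —.
retroflex: stop /ɖ/, fricative —.
palatal: stop /ɟ/, fricative /ʝ/.
velar: stop /ɡ/, fricative /ɣ/.
Gaps, from front to back: bilabial lacks fricative (/β/); alveolar lacks fricative (/z/); retroflex lacks fricative (/ʐ/).

/β/, /z/, /ʐ/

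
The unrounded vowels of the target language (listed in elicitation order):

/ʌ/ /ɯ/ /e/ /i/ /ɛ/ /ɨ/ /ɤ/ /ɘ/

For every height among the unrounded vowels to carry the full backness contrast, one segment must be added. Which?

/ɜ/

height            front     central   back    
high              i         ɨ         ɯ       
high-mid          e         ɘ         ɤ       
low-mid           ɛ         —         ʌ       
The low-mid row has no central member, so the gap is the low-mid central unrounded vowel /ɜ/.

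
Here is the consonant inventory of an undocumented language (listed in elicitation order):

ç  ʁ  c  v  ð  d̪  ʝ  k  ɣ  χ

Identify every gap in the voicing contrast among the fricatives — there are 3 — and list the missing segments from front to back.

labiodental: voiceless —, voiced /v/.
dental: voiceless —, voiced /ð/.
palatal: voiceless /ç/, voiced /ʝ/.
velar: voiceless —, voiced /ɣ/.
uvular: voiceless /χ/, voiced /ʁ/.
Gaps, from front to back: labiodental lacks voiceless (/f/); dental lacks voiceless (/θ/); velar lacks voiceless (/x/).

/f/, /θ/, /x/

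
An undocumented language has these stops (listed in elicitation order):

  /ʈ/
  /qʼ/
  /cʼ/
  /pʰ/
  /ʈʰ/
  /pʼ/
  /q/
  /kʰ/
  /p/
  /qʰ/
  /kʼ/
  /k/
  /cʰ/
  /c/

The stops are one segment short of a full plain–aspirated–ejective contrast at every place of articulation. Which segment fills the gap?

/ʈʼ/

place of articulation  plain     aspirated  ejective
bilabial          p         pʰ        pʼ      
retroflex         ʈ         ʈʰ        —       
palatal           c         cʰ        cʼ      
velar             k         kʰ        kʼ      
uvular            q         qʰ        qʼ      
The retroflex row has no ejective member, so the gap is the ejective retroflex stop /ʈʼ/.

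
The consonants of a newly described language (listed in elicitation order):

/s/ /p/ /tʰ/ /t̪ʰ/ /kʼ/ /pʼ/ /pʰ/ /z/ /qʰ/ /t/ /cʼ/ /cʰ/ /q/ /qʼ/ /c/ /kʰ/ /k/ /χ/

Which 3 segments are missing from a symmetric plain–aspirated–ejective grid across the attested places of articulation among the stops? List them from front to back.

/t̪/, /t̪ʼ/, /tʼ/

bilabial: plain /p/, aspirated /pʰ/, ejective /pʼ/.
dental: plain —, aspirated /t̪ʰ/, ejective —.
alveolar: plain /t/, aspirated /tʰ/, ejective —.
palatal: plain /c/, aspirated /cʰ/, ejective /cʼ/.
velar: plain /k/, aspirated /kʰ/, ejective /kʼ/.
uvular: plain /q/, aspirated /qʰ/, ejective /qʼ/.
Gaps, from front to back: dental lacks plain (/t̪/); dental lacks ejective (/t̪ʼ/); alveolar lacks ejective (/tʼ/).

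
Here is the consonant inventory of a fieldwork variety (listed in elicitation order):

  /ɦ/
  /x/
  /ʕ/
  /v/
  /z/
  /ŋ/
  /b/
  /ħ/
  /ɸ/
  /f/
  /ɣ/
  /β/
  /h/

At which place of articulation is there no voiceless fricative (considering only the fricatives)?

Voiceless: /ɸ/ (bilabial), /f/ (labiodental), /x/ (velar), /ħ/ (pharyngeal), /h/ (glottal).
Voiced: /β/ (bilabial), /v/ (labiodental), /z/ (alveolar), /ɣ/ (velar), /ʕ/ (pharyngeal), /ɦ/ (glottal).
Every place of articulation has a voiceless member except alveolar, where /s/ would be expected.

alveolar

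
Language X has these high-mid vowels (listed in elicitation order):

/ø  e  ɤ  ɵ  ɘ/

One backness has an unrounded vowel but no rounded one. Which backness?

back

backness          unrounded  rounded 
front             e         ø       
central           ɘ         ɵ       
back              ɤ         —       
Every backness has a rounded member except back, where /o/ would be expected.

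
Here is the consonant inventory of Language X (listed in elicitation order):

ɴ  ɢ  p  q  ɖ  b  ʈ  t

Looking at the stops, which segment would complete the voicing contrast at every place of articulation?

/d/

bilabial: voiceless /p/, voiced /b/.
alveolar: voiceless /t/, voiced —.
retroflex: voiceless /ʈ/, voiced /ɖ/.
uvular: voiceless /q/, voiced /ɢ/.
The alveolar row has no voiced member, so the gap is the voiced alveolar stop /d/.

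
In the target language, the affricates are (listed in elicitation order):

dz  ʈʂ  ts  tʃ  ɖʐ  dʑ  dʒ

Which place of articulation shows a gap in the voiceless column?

Voiceless: /ts/ (alveolar), /tʃ/ (postalveolar), /ʈʂ/ (retroflex).
Voiced: /dz/ (alveolar), /dʒ/ (postalveolar), /ɖʐ/ (retroflex), /dʑ/ (alveolo-palatal).
Every place of articulation has a voiceless member except alveolo-palatal, where /tɕ/ would be expected.

alveolo-palatal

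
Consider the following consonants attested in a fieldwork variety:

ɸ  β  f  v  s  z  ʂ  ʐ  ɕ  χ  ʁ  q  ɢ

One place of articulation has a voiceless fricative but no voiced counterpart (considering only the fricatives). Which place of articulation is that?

alveolo-palatal

bilabial: voiceless /ɸ/, voiced /β/.
labiodental: voiceless /f/, voiced /v/.
alveolar: voiceless /s/, voiced /z/.
retroflex: voiceless /ʂ/, voiced /ʐ/.
alveolo-palatal: voiceless /ɕ/, voiced —.
uvular: voiceless /χ/, voiced /ʁ/.
Every place of articulation has a voiced member except alveolo-palatal, where /ʑ/ would be expected.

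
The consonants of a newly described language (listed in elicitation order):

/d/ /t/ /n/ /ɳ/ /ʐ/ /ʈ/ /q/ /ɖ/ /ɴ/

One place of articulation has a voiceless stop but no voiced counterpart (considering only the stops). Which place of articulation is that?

uvular

place of articulation  voiceless  voiced  
alveolar          t         d       
retroflex         ʈ         ɖ       
uvular            q         —       
Every place of articulation has a voiced member except uvular, where /ɢ/ would be expected.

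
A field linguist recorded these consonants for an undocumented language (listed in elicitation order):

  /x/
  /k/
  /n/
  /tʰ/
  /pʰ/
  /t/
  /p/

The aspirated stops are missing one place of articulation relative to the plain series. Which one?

velar

place of articulation  plain     aspirated
bilabial          p         pʰ      
alveolar          t         tʰ      
velar             k         —       
Every place of articulation has an aspirated member except velar, where /kʰ/ would be expected.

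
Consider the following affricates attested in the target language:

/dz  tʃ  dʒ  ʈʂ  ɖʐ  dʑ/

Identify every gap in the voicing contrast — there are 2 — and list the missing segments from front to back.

alveolar: voiceless —, voiced /dz/.
postalveolar: voiceless /tʃ/, voiced /dʒ/.
retroflex: voiceless /ʈʂ/, voiced /ɖʐ/.
alveolo-palatal: voiceless —, voiced /dʑ/.
Gaps, from front to back: alveolar lacks voiceless (/ts/); alveolo-palatal lacks voiceless (/tɕ/).

/ts/, /tɕ/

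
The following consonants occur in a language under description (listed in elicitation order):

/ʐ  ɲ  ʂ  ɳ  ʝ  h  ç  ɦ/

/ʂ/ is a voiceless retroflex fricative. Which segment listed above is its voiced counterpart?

The voiced counterpart is a voiced retroflex fricative — in this inventory, /ʐ/.

/ʐ/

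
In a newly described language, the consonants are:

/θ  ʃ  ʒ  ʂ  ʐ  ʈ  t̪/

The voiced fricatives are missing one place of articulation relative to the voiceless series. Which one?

dental

place of articulation  voiceless  voiced  
dental            θ         —       
postalveolar      ʃ         ʒ       
retroflex         ʂ         ʐ       
Every place of articulation has a voiced member except dental, where /ð/ would be expected.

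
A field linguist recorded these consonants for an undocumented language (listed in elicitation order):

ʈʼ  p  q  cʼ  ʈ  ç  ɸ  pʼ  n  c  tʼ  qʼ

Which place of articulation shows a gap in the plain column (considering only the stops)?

place of articulation  plain     ejective
bilabial          p         pʼ      
alveolar          —         tʼ      
retroflex         ʈ         ʈʼ      
palatal           c         cʼ      
uvular            q         qʼ      
Every place of articulation has a plain member except alveolar, where /t/ would be expected.

alveolar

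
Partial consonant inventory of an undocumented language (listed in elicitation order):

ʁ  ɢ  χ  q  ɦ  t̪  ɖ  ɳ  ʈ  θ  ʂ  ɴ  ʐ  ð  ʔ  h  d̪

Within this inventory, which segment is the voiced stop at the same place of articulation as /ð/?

/d̪/

/ð/ is a voiced dental fricative.
The voiced stop at the same place is a voiced dental stop — in this inventory, /d̪/.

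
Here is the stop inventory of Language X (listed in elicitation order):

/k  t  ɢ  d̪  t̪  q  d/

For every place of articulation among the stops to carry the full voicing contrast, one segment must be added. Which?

Voiceless: /t̪/ (dental), /t/ (alveolar), /k/ (velar), /q/ (uvular).
Voiced: /d̪/ (dental), /d/ (alveolar), /ɢ/ (uvular).
The velar row has no voiced member, so the gap is the voiced velar stop /ɡ/.

/ɡ/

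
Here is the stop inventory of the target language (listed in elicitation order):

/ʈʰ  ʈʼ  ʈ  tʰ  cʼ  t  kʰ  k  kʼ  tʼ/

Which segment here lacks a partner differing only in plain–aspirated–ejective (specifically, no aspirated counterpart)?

/cʼ/

Alveolar: /t/ ~ /tʰ/ ~ /tʼ/
Retroflex: /ʈ/ ~ /ʈʰ/ ~ /ʈʼ/
Velar: /k/ ~ /kʰ/ ~ /kʼ/
Palatal: only /cʼ/ (ejective); no aspirated partner.
So /cʼ/ is the unpaired segment.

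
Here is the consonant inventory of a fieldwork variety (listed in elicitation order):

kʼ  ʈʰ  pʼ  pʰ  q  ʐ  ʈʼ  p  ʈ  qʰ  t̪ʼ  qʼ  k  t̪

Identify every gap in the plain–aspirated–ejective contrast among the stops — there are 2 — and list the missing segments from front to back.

Plain: /p/ (bilabial), /t̪/ (dental), /ʈ/ (retroflex), /k/ (velar), /q/ (uvular).
Aspirated: /pʰ/ (bilabial), /ʈʰ/ (retroflex), /qʰ/ (uvular).
Ejective: /pʼ/ (bilabial), /t̪ʼ/ (dental), /ʈʼ/ (retroflex), /kʼ/ (velar), /qʼ/ (uvular).
Gaps, from front to back: dental lacks aspirated (/t̪ʰ/); velar lacks aspirated (/kʰ/).

/t̪ʰ/, /kʰ/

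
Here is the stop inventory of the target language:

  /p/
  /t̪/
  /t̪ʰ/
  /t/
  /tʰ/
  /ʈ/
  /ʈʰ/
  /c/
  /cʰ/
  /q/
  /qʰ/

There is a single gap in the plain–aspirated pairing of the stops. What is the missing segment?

/pʰ/

place of articulation  plain     aspirated
bilabial          p         —       
dental            t̪        t̪ʰ     
alveolar          t         tʰ      
retroflex         ʈ         ʈʰ      
palatal           c         cʰ      
uvular            q         qʰ      
The bilabial row has no aspirated member, so the gap is the aspirated bilabial stop /pʰ/.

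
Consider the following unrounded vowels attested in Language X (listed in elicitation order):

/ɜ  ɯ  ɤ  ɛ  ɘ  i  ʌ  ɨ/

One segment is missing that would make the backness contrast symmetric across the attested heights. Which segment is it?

/e/

height            front     central   back    
high              i         ɨ         ɯ       
high-mid          —         ɘ         ɤ       
low-mid           ɛ         ɜ         ʌ       
The high-mid row has no front member, so the gap is the high-mid front unrounded vowel /e/.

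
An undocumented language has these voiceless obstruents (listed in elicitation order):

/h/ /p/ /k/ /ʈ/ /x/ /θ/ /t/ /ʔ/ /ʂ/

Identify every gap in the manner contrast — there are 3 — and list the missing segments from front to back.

/ɸ/, /t̪/, /s/

place of articulation  stop      fricative
bilabial          p         —       
dental            —         θ       
alveolar          t         —       
retroflex         ʈ         ʂ       
velar             k         x       
glottal           ʔ         h       
Gaps, from front to back: bilabial lacks fricative (/ɸ/); dental lacks stop (/t̪/); alveolar lacks fricative (/s/).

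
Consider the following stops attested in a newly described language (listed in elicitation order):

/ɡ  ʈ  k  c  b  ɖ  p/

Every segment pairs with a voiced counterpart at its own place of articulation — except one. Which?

Bilabial: /p/ ~ /b/
Retroflex: /ʈ/ ~ /ɖ/
Velar: /k/ ~ /ɡ/
Palatal: only /c/ (voiceless); no voiced partner.
So /c/ is the unpaired segment.

/c/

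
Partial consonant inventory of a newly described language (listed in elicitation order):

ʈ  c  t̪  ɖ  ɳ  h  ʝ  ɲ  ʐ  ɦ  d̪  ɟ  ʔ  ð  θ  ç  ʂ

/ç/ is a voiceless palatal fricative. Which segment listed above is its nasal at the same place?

/ɲ/

The nasal at the same place is a palatal nasal — in this inventory, /ɲ/.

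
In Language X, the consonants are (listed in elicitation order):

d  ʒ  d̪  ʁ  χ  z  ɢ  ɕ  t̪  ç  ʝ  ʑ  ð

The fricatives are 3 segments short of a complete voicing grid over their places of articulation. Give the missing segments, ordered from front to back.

/θ/, /s/, /ʃ/

Voiceless: /ɕ/ (alveolo-palatal), /ç/ (palatal), /χ/ (uvular).
Voiced: /ð/ (dental), /z/ (alveolar), /ʒ/ (postalveolar), /ʑ/ (alveolo-palatal), /ʝ/ (palatal), /ʁ/ (uvular).
Gaps, from front to back: dental lacks voiceless (/θ/); alveolar lacks voiceless (/s/); postalveolar lacks voiceless (/ʃ/).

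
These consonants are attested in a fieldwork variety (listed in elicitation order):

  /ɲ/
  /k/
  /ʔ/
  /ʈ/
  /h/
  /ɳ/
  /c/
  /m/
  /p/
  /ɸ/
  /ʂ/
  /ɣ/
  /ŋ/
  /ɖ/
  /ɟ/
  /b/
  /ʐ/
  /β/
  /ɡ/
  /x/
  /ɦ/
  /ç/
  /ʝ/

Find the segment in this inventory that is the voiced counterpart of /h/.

/ɦ/

/h/ is a voiceless glottal fricative.
The voiced counterpart is a voiced glottal fricative — in this inventory, /ɦ/.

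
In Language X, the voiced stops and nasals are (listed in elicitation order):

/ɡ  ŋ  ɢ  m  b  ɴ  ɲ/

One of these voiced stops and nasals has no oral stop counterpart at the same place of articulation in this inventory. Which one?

Bilabial: /b/ ~ /m/
Velar: /ɡ/ ~ /ŋ/
Uvular: /ɢ/ ~ /ɴ/
Palatal: only /ɲ/ (nasal); no oral stop partner.
So /ɲ/ is the unpaired segment.

/ɲ/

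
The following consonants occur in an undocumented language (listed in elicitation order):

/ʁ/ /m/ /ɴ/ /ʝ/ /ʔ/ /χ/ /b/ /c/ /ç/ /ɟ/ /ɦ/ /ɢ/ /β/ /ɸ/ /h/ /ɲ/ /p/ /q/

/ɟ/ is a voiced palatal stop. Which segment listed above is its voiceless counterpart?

/c/

The voiceless counterpart is a voiceless palatal stop — in this inventory, /c/.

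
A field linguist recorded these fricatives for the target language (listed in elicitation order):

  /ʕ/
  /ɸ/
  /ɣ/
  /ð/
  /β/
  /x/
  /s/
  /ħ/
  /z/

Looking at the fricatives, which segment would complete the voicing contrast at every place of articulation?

place of articulation  voiceless  voiced  
bilabial          ɸ         β       
dental            —         ð       
alveolar          s         z       
velar             x         ɣ       
pharyngeal        ħ         ʕ       
The dental row has no voiceless member, so the gap is the voiceless dental fricative /θ/.

/θ/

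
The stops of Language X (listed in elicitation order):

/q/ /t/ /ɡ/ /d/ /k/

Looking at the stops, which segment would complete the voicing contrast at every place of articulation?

/ɢ/

alveolar: voiceless /t/, voiced /d/.
velar: voiceless /k/, voiced /ɡ/.
uvular: voiceless /q/, voiced —.
The uvular row has no voiced member, so the gap is the voiced uvular stop /ɢ/.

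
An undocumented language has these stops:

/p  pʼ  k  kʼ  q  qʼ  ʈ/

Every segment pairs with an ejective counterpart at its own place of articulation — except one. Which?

/ʈ/

Bilabial: /p/ ~ /pʼ/
Velar: /k/ ~ /kʼ/
Uvular: /q/ ~ /qʼ/
Retroflex: only /ʈ/ (plain); no ejective partner.
So /ʈ/ is the unpaired segment.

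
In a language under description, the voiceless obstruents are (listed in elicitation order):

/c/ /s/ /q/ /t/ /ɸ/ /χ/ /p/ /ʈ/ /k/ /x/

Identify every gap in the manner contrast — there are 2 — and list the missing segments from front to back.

Stop: /p/ (bilabial), /t/ (alveolar), /ʈ/ (retroflex), /c/ (palatal), /k/ (velar), /q/ (uvular).
Fricative: /ɸ/ (bilabial), /s/ (alveolar), /x/ (velar), /χ/ (uvular).
Gaps, from front to back: retroflex lacks fricative (/ʂ/); palatal lacks fricative (/ç/).

/ʂ/, /ç/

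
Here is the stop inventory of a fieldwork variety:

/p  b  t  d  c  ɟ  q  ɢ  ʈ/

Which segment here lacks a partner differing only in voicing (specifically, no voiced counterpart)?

Bilabial: /p/ ~ /b/
Alveolar: /t/ ~ /d/
Palatal: /c/ ~ /ɟ/
Uvular: /q/ ~ /ɢ/
Retroflex: only /ʈ/ (voiceless); no voiced partner.
So /ʈ/ is the unpaired segment.

/ʈ/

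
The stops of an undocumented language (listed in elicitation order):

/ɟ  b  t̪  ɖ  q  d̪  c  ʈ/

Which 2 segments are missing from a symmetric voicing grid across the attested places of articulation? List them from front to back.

/p/, /ɢ/

Voiceless: /t̪/ (dental), /ʈ/ (retroflex), /c/ (palatal), /q/ (uvular).
Voiced: /b/ (bilabial), /d̪/ (dental), /ɖ/ (retroflex), /ɟ/ (palatal).
Gaps, from front to back: bilabial lacks voiceless (/p/); uvular lacks voiced (/ɢ/).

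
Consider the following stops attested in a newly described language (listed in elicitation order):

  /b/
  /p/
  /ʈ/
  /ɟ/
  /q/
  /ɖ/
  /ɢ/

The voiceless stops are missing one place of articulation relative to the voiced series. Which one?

palatal

bilabial: voiceless /p/, voiced /b/.
retroflex: voiceless /ʈ/, voiced /ɖ/.
palatal: voiceless —, voiced /ɟ/.
uvular: voiceless /q/, voiced /ɢ/.
Every place of articulation has a voiceless member except palatal, where /c/ would be expected.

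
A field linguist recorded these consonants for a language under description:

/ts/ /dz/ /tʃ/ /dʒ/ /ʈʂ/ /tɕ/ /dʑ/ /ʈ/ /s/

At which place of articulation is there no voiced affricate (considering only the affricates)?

retroflex

Voiceless: /ts/ (alveolar), /tʃ/ (postalveolar), /ʈʂ/ (retroflex), /tɕ/ (alveolo-palatal).
Voiced: /dz/ (alveolar), /dʒ/ (postalveolar), /dʑ/ (alveolo-palatal).
Every place of articulation has a voiced member except retroflex, where /ɖʐ/ would be expected.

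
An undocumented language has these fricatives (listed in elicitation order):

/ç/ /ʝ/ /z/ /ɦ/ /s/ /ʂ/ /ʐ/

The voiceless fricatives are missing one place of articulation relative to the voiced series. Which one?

glottal

alveolar: voiceless /s/, voiced /z/.
retroflex: voiceless /ʂ/, voiced /ʐ/.
palatal: voiceless /ç/, voiced /ʝ/.
glottal: voiceless —, voiced /ɦ/.
Every place of articulation has a voiceless member except glottal, where /h/ would be expected.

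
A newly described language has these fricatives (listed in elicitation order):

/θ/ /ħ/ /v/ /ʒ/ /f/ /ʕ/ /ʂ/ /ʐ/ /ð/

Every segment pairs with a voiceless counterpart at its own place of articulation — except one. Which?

/ʒ/

Labiodental: /f/ ~ /v/
Dental: /θ/ ~ /ð/
Retroflex: /ʂ/ ~ /ʐ/
Pharyngeal: /ħ/ ~ /ʕ/
Postalveolar: only /ʒ/ (voiced); no voiceless partner.
So /ʒ/ is the unpaired segment.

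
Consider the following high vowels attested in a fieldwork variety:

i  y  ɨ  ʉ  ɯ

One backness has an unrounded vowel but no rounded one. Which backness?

back

Unrounded: /i/ (front), /ɨ/ (central), /ɯ/ (back).
Rounded: /y/ (front), /ʉ/ (central).
Every backness has a rounded member except back, where /u/ would be expected.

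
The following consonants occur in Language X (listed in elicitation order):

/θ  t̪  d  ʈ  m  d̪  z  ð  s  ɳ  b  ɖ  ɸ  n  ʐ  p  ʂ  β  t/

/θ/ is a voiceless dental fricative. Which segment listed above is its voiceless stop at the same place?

/t̪/

The voiceless stop at the same place is a voiceless dental stop — in this inventory, /t̪/.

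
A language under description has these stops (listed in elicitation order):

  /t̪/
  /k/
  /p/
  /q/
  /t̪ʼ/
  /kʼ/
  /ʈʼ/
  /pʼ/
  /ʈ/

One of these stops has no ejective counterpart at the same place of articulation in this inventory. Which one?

Bilabial: /p/ ~ /pʼ/
Dental: /t̪/ ~ /t̪ʼ/
Retroflex: /ʈ/ ~ /ʈʼ/
Velar: /k/ ~ /kʼ/
Uvular: only /q/ (plain); no ejective partner.
So /q/ is the unpaired segment.

/q/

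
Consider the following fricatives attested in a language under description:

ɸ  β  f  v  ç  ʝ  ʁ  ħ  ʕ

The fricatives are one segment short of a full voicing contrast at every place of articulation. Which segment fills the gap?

/χ/

bilabial: voiceless /ɸ/, voiced /β/.
labiodental: voiceless /f/, voiced /v/.
palatal: voiceless /ç/, voiced /ʝ/.
uvular: voiceless —, voiced /ʁ/.
pharyngeal: voiceless /ħ/, voiced /ʕ/.
The uvular row has no voiceless member, so the gap is the voiceless uvular fricative /χ/.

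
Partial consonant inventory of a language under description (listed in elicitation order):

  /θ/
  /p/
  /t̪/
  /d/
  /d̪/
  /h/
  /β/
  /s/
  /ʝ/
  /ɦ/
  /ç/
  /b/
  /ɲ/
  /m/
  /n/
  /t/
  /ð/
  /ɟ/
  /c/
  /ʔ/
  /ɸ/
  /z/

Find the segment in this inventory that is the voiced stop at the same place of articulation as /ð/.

/d̪/

/ð/ is a voiced dental fricative.
The voiced stop at the same place is a voiced dental stop — in this inventory, /d̪/.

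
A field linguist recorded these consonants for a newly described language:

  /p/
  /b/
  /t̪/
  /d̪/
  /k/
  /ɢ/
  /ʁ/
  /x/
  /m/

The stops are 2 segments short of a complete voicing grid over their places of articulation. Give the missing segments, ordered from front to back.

bilabial: voiceless /p/, voiced /b/.
dental: voiceless /t̪/, voiced /d̪/.
velar: voiceless /k/, voiced —.
uvular: voiceless —, voiced /ɢ/.
Gaps, from front to back: velar lacks voiced (/ɡ/); uvular lacks voiceless (/q/).

/ɡ/, /q/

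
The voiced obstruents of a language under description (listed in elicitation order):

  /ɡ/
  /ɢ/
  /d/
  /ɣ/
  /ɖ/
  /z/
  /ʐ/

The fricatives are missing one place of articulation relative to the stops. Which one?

place of articulation  stop      fricative
alveolar          d         z       
retroflex         ɖ         ʐ       
velar             ɡ         ɣ       
uvular            ɢ         —       
Every place of articulation has a fricative member except uvular, where /ʁ/ would be expected.

uvular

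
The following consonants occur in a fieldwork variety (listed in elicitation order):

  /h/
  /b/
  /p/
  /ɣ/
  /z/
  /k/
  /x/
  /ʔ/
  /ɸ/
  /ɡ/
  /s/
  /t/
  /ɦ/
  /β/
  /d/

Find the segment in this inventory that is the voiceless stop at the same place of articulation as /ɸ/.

/p/

/ɸ/ is a voiceless bilabial fricative.
The voiceless stop at the same place is a voiceless bilabial stop — in this inventory, /p/.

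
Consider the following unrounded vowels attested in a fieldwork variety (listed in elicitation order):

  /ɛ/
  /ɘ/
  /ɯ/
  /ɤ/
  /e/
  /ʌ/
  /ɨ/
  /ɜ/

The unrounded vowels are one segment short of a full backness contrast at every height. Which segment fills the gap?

/i/

height            front     central   back    
high              —         ɨ         ɯ       
high-mid          e         ɘ         ɤ       
low-mid           ɛ         ɜ         ʌ       
The high row has no front member, so the gap is the high front unrounded vowel /i/.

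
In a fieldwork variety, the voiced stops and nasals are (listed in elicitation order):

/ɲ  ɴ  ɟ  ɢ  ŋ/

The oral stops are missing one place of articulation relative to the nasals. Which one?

palatal: oral stop /ɟ/, nasal /ɲ/.
velar: oral stop —, nasal /ŋ/.
uvular: oral stop /ɢ/, nasal /ɴ/.
Every place of articulation has an oral stop member except velar, where /ɡ/ would be expected.

velar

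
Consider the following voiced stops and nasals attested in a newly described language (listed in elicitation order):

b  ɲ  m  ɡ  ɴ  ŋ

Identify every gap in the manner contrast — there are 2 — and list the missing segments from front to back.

Oral stop: /b/ (bilabial), /ɡ/ (velar).
Nasal: /m/ (bilabial), /ɲ/ (palatal), /ŋ/ (velar), /ɴ/ (uvular).
Gaps, from front to back: palatal lacks oral stop (/ɟ/); uvular lacks oral stop (/ɢ/).

/ɟ/, /ɢ/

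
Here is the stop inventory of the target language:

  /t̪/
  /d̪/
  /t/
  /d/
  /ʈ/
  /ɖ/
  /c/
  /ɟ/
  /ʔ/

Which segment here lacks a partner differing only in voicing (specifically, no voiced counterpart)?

Dental: /t̪/ ~ /d̪/
Alveolar: /t/ ~ /d/
Retroflex: /ʈ/ ~ /ɖ/
Palatal: /c/ ~ /ɟ/
Glottal: only /ʔ/ (voiceless); no voiced partner.
So /ʔ/ is the unpaired segment.

/ʔ/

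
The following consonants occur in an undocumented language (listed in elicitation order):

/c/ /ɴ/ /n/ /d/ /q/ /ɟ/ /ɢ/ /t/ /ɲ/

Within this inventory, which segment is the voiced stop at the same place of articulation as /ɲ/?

/ɲ/ is a palatal nasal.
The voiced stop at the same place is a voiced palatal stop — in this inventory, /ɟ/.

/ɟ/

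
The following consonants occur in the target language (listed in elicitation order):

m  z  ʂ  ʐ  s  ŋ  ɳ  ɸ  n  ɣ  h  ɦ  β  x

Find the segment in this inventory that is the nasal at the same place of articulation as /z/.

/n/

/z/ is a voiced alveolar fricative.
The nasal at the same place is an alveolar nasal — in this inventory, /n/.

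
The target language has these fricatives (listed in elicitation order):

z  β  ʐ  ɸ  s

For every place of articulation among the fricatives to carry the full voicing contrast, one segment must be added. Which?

/ʂ/

place of articulation  voiceless  voiced  
bilabial          ɸ         β       
alveolar          s         z       
retroflex         —         ʐ       
The retroflex row has no voiceless member, so the gap is the voiceless retroflex fricative /ʂ/.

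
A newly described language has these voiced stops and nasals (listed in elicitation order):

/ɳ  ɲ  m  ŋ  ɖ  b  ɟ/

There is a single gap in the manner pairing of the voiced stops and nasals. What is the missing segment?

bilabial: oral stop /b/, nasal /m/.
retroflex: oral stop /ɖ/, nasal /ɳ/.
palatal: oral stop /ɟ/, nasal /ɲ/.
velar: oral stop —, nasal /ŋ/.
The velar row has no oral stop member, so the gap is the velar oral stop /ɡ/.

/ɡ/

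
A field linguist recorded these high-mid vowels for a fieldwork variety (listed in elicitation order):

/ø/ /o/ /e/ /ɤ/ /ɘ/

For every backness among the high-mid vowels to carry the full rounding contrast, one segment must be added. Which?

front: unrounded /e/, rounded /ø/.
central: unrounded /ɘ/, rounded —.
back: unrounded /ɤ/, rounded /o/.
The central row has no rounded member, so the gap is the central rounded vowel /ɵ/.

/ɵ/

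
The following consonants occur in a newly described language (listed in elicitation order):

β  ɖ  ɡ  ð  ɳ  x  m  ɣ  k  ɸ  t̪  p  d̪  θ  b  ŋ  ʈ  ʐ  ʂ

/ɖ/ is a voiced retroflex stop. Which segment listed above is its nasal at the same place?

/ɳ/

The nasal at the same place is a retroflex nasal — in this inventory, /ɳ/.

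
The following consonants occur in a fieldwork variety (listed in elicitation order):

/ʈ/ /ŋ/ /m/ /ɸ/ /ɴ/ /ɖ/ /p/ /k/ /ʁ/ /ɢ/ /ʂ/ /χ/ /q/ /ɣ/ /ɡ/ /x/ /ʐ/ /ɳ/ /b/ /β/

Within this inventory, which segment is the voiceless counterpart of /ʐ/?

/ʂ/

/ʐ/ is a voiced retroflex fricative.
The voiceless counterpart is a voiceless retroflex fricative — in this inventory, /ʂ/.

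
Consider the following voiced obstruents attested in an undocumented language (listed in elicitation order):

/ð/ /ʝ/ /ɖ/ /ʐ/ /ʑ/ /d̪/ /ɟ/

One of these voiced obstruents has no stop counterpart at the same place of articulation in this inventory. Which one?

Dental: /d̪/ ~ /ð/
Retroflex: /ɖ/ ~ /ʐ/
Palatal: /ɟ/ ~ /ʝ/
Alveolo-palatal: only /ʑ/ (fricative); no stop partner.
So /ʑ/ is the unpaired segment.

/ʑ/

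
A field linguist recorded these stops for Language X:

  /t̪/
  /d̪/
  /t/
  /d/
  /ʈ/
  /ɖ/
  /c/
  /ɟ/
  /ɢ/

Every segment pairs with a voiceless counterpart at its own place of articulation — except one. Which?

Dental: /t̪/ ~ /d̪/
Alveolar: /t/ ~ /d/
Retroflex: /ʈ/ ~ /ɖ/
Palatal: /c/ ~ /ɟ/
Uvular: only /ɢ/ (voiced); no voiceless partner.
So /ɢ/ is the unpaired segment.

/ɢ/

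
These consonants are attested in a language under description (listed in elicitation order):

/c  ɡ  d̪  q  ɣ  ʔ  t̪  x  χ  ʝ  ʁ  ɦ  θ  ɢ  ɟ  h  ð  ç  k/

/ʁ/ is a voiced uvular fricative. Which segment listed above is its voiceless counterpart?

/χ/

The voiceless counterpart is a voiceless uvular fricative — in this inventory, /χ/.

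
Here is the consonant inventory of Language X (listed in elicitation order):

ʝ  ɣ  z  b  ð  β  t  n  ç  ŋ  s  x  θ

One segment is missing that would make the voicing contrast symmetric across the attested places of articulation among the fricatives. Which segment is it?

/ɸ/

place of articulation  voiceless  voiced  
bilabial          —         β       
dental            θ         ð       
alveolar          s         z       
palatal           ç         ʝ       
velar             x         ɣ       
The bilabial row has no voiceless member, so the gap is the voiceless bilabial fricative /ɸ/.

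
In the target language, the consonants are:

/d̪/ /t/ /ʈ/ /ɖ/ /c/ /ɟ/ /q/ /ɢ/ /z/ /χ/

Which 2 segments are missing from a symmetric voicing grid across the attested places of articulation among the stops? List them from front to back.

place of articulation  voiceless  voiced  
dental            —         d̪      
alveolar          t         —       
retroflex         ʈ         ɖ       
palatal           c         ɟ       
uvular            q         ɢ       
Gaps, from front to back: dental lacks voiceless (/t̪/); alveolar lacks voiced (/d/).

/t̪/, /d/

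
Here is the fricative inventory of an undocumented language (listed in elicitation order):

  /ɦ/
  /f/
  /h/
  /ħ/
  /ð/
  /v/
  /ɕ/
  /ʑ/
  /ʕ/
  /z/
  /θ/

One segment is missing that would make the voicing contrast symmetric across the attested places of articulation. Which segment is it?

/s/

Voiceless: /f/ (labiodental), /θ/ (dental), /ɕ/ (alveolo-palatal), /ħ/ (pharyngeal), /h/ (glottal).
Voiced: /v/ (labiodental), /ð/ (dental), /z/ (alveolar), /ʑ/ (alveolo-palatal), /ʕ/ (pharyngeal), /ɦ/ (glottal).
The alveolar row has no voiceless member, so the gap is the voiceless alveolar fricative /s/.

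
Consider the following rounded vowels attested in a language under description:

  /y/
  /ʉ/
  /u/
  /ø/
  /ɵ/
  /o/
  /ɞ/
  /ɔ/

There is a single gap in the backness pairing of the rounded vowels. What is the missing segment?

high: front /y/, central /ʉ/, back /u/.
high-mid: front /ø/, central /ɵ/, back /o/.
low-mid: front —, central /ɞ/, back /ɔ/.
The low-mid row has no front member, so the gap is the low-mid front rounded vowel /œ/.

/œ/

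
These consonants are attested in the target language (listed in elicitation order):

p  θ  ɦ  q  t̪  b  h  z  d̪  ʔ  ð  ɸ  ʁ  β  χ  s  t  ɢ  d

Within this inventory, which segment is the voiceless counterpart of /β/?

/β/ is a voiced bilabial fricative.
The voiceless counterpart is a voiceless bilabial fricative — in this inventory, /ɸ/.

/ɸ/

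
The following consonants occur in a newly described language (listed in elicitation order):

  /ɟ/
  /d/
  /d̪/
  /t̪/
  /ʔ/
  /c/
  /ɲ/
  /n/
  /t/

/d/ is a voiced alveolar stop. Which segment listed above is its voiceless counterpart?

The voiceless counterpart is a voiceless alveolar stop — in this inventory, /t/.

/t/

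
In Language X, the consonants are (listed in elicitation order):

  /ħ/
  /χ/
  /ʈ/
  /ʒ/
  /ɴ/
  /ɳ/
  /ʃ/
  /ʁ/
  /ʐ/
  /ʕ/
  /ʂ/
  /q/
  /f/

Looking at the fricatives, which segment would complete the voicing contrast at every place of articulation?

labiodental: voiceless /f/, voiced —.
postalveolar: voiceless /ʃ/, voiced /ʒ/.
retroflex: voiceless /ʂ/, voiced /ʐ/.
uvular: voiceless /χ/, voiced /ʁ/.
pharyngeal: voiceless /ħ/, voiced /ʕ/.
The labiodental row has no voiced member, so the gap is the voiced labiodental fricative /v/.

/v/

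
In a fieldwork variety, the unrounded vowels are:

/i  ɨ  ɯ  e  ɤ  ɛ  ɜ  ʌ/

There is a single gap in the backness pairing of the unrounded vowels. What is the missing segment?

/ɘ/

high: front /i/, central /ɨ/, back /ɯ/.
high-mid: front /e/, central —, back /ɤ/.
low-mid: front /ɛ/, central /ɜ/, back /ʌ/.
The high-mid row has no central member, so the gap is the high-mid central unrounded vowel /ɘ/.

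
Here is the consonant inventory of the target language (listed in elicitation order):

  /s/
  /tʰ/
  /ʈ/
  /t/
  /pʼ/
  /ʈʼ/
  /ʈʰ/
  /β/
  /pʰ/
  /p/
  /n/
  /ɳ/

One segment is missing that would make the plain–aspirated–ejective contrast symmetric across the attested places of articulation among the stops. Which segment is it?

/tʼ/

bilabial: plain /p/, aspirated /pʰ/, ejective /pʼ/.
alveolar: plain /t/, aspirated /tʰ/, ejective —.
retroflex: plain /ʈ/, aspirated /ʈʰ/, ejective /ʈʼ/.
The alveolar row has no ejective member, so the gap is the ejective alveolar stop /tʼ/.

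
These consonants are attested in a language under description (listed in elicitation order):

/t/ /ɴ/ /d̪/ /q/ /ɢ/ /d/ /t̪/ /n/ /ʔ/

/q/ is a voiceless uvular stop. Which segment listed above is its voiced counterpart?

The voiced counterpart is a voiced uvular stop — in this inventory, /ɢ/.

/ɢ/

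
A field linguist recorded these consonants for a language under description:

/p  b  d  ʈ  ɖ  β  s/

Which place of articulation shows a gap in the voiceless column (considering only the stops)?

place of articulation  voiceless  voiced  
bilabial          p         b       
alveolar          —         d       
retroflex         ʈ         ɖ       
Every place of articulation has a voiceless member except alveolar, where /t/ would be expected.

alveolar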